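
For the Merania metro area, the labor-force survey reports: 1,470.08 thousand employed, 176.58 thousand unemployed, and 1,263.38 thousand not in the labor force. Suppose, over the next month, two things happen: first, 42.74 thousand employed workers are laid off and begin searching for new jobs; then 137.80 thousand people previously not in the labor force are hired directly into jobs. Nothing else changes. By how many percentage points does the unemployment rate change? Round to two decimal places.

Initially, labor force = 1,470.08 + 176.58 = 1,646.66 thousand, so u = 176.58/1,646.66 = 10.72%.
After the first change, employed falls and unemployed rises by 42.74; labor force unchanged → E = 1,427.34, U = 219.32, labor force = 1,646.66 thousand.
After the second change, employed and labor force both rise by 137.80; unemployed unchanged → E = 1,565.14, U = 219.32, labor force = 1,784.46 thousand.
New unemployment rate = 219.32 / 1,784.46 = 12.29%.
Change = 12.29% − 10.72% = +1.57 percentage points.

The unemployment rate changes by +1.57 percentage points.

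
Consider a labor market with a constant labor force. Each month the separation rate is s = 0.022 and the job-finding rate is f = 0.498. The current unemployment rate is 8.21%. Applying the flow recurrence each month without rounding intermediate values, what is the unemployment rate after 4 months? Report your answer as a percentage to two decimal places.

With a fixed labor force, u_{t+1} = u_t + s·(1−u_t) − f·u_t = u_t·(1−s−f) + s.
Here 1−s−f = 0.480 and s = 0.022.
u_1 = 0.082100 × 0.480 + 0.022 = 0.061408.
u_2 = 0.061408 × 0.480 + 0.022 = 0.051476.
u_3 = 0.051476 × 0.480 + 0.022 = 0.046708.
u_4 = 0.046708 × 0.480 + 0.022 = 0.044420.

Unemployment rate after four months ≈ 4.44%.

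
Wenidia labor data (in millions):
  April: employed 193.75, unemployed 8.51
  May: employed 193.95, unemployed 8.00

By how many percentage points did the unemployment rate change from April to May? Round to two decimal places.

April: labor force = 193.75 + 8.51 = 202.26; u = 8.51/202.26 = 4.21%.
May: labor force = 193.95 + 8.00 = 201.95; u = 8.00/201.95 = 3.96%.
Change = 3.96% − 4.21% = −0.25 pp.

The unemployment rate changed by −0.25 percentage points.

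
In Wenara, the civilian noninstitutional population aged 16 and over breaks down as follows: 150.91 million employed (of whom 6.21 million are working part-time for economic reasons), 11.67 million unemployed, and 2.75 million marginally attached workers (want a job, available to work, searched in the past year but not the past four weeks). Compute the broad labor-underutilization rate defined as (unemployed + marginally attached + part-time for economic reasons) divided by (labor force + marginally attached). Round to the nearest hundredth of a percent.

Broad underutilization rate ≈ 12.48%.

Labor force = 150.91 + 11.67 = 162.58 million.
Numerator = 11.67 + 2.75 + 6.21 = 20.63 million.
Denominator = 162.58 + 2.75 = 165.33 million.
Broad rate = 20.63 / 165.33 = 12.48%.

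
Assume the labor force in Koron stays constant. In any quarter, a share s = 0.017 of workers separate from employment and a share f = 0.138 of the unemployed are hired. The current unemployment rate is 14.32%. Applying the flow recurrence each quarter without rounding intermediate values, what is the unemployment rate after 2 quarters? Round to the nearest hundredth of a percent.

With a fixed labor force, u_{t+1} = u_t + s·(1−u_t) − f·u_t = u_t·(1−s−f) + s.
Here 1−s−f = 0.845 and s = 0.017.
u_1 = 0.143200 × 0.845 + 0.017 = 0.138004.
u_2 = 0.138004 × 0.845 + 0.017 = 0.133613.

Unemployment rate after two quarters ≈ 13.36%.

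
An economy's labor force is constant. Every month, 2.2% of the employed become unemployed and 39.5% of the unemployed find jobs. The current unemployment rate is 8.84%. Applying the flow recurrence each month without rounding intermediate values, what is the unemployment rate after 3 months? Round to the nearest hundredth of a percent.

With a fixed labor force, u_{t+1} = u_t + s·(1−u_t) − f·u_t = u_t·(1−s−f) + s.
Here 1−s−f = 0.583 and s = 0.022.
u_1 = 0.088400 × 0.583 + 0.022 = 0.073537.
u_2 = 0.073537 × 0.583 + 0.022 = 0.064872.
u_3 = 0.064872 × 0.583 + 0.022 = 0.059820.

Unemployment rate after three months ≈ 5.98%.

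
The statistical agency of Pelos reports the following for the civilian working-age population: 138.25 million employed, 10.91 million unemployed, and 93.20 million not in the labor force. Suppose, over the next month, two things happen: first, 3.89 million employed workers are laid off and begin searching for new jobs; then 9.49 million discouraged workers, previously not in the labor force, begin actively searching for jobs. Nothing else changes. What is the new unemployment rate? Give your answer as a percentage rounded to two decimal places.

Initially, labor force = 138.25 + 10.91 = 149.16 million, so u = 10.91/149.16 = 7.31%.
After the first change, employed falls and unemployed rises by 3.89; labor force unchanged → E = 134.36, U = 14.80, labor force = 149.16 million.
After the second change, unemployed and labor force both rise by 9.49 → E = 134.36, U = 24.29, labor force = 158.65 million.
New unemployment rate = 24.29 / 158.65 = 15.31%.

New unemployment rate ≈ 15.31%.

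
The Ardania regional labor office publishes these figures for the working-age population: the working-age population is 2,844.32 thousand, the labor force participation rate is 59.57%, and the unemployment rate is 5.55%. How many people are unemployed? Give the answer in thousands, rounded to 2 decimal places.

About 94.04 thousand are unemployed.

Labor force = 0.5957 × 2,844.32 = 1,694.36 thousand.
Unemployed = 0.0555 × 1,694.36 ≈ 94.04 thousand.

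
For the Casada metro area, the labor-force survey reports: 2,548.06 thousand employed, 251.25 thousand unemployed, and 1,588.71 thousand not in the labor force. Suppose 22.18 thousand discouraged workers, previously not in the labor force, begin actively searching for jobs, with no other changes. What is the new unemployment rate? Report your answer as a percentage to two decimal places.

Initially, labor force = 2,548.06 + 251.25 = 2,799.31 thousand, so u = 251.25/2,799.31 = 8.98%.
After the change, unemployed and labor force both rise by 22.18 → E = 2,548.06, U = 273.43, labor force = 2,821.49 thousand.
New unemployment rate = 273.43 / 2,821.49 = 9.69%.

New unemployment rate ≈ 9.69%.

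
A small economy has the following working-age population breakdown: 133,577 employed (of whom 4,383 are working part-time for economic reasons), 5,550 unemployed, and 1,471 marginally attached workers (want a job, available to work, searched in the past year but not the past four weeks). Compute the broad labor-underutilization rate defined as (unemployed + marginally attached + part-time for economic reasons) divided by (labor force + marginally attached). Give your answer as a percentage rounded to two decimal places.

Broad underutilization rate ≈ 8.11%.

Labor force = 133,577 + 5,550 = 139,127.
Numerator = 5,550 + 1,471 + 4,383 = 11,404.
Denominator = 139,127 + 1,471 = 140,598.
Broad rate = 11,404 / 140,598 = 8.11%.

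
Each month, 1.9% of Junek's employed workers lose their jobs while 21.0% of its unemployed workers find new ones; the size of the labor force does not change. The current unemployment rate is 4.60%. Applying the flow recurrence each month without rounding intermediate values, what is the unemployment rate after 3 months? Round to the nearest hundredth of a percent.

With a fixed labor force, u_{t+1} = u_t + s·(1−u_t) − f·u_t = u_t·(1−s−f) + s.
Here 1−s−f = 0.771 and s = 0.019.
u_1 = 0.046000 × 0.771 + 0.019 = 0.054466.
u_2 = 0.054466 × 0.771 + 0.019 = 0.060993.
u_3 = 0.060993 × 0.771 + 0.019 = 0.066026.

Unemployment rate after three months ≈ 6.60%.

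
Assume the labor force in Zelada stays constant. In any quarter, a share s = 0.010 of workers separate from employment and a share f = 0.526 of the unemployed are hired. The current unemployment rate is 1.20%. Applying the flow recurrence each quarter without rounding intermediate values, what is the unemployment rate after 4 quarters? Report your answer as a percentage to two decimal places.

Unemployment rate after four quarters ≈ 1.83%.

With a fixed labor force, u_{t+1} = u_t + s·(1−u_t) − f·u_t = u_t·(1−s−f) + s.
Here 1−s−f = 0.464 and s = 0.010.
u_1 = 0.012000 × 0.464 + 0.010 = 0.015568.
u_2 = 0.015568 × 0.464 + 0.010 = 0.017224.
u_3 = 0.017224 × 0.464 + 0.010 = 0.017992.
u_4 = 0.017992 × 0.464 + 0.010 = 0.018348.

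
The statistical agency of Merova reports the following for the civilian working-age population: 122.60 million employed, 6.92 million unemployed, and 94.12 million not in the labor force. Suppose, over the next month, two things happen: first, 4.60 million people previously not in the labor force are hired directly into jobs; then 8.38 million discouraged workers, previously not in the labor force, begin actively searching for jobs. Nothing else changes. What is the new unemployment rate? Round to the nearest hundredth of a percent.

New unemployment rate ≈ 10.74%.

Initially, labor force = 122.60 + 6.92 = 129.52 million, so u = 6.92/129.52 = 5.34%.
After the first change, employed and labor force both rise by 4.60; unemployed unchanged → E = 127.20, U = 6.92, labor force = 134.12 million.
After the second change, unemployed and labor force both rise by 8.38 → E = 127.20, U = 15.30, labor force = 142.50 million.
New unemployment rate = 15.30 / 142.50 = 10.74%.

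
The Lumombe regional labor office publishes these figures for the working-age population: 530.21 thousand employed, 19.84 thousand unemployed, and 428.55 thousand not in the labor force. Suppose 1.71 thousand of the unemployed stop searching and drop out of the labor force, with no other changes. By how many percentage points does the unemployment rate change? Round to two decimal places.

The unemployment rate changes by −0.30 percentage points.

Initially, labor force = 530.21 + 19.84 = 550.05 thousand, so u = 19.84/550.05 = 3.61%.
After the change, unemployed and labor force both fall by 1.71 → E = 530.21, U = 18.13, labor force = 548.34 thousand.
New unemployment rate = 18.13 / 548.34 = 3.31%.
Change = 3.31% − 3.61% = −0.30 percentage points.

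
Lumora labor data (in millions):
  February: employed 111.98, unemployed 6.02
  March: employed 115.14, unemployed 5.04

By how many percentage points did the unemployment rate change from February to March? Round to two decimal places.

February: labor force = 111.98 + 6.02 = 118.00; u = 6.02/118.00 = 5.10%.
March: labor force = 115.14 + 5.04 = 120.18; u = 5.04/120.18 = 4.19%.
Change = 4.19% − 5.10% = −0.91 pp.

The unemployment rate changed by −0.91 percentage points.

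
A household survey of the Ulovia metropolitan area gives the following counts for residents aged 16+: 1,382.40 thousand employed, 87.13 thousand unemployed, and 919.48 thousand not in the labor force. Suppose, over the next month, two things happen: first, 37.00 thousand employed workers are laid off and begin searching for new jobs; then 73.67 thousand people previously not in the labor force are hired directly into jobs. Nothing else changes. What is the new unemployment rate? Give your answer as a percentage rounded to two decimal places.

New unemployment rate ≈ 8.04%.

Initially, labor force = 1,382.40 + 87.13 = 1,469.53 thousand, so u = 87.13/1,469.53 = 5.93%.
After the first change, employed falls and unemployed rises by 37.00; labor force unchanged → E = 1,345.40, U = 124.13, labor force = 1,469.53 thousand.
After the second change, employed and labor force both rise by 73.67; unemployed unchanged → E = 1,419.07, U = 124.13, labor force = 1,543.20 thousand.
New unemployment rate = 124.13 / 1,543.20 = 8.04%.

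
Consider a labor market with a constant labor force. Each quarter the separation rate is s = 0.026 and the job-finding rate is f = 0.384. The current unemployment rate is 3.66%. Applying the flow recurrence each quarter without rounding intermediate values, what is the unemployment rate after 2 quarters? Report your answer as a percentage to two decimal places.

With a fixed labor force, u_{t+1} = u_t + s·(1−u_t) − f·u_t = u_t·(1−s−f) + s.
Here 1−s−f = 0.590 and s = 0.026.
u_1 = 0.036600 × 0.590 + 0.026 = 0.047594.
u_2 = 0.047594 × 0.590 + 0.026 = 0.054080.

Unemployment rate after two quarters ≈ 5.41%.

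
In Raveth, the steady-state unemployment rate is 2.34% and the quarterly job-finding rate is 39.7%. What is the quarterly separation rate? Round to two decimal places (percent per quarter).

Separation rate ≈ 0.95% per quarter.

From u* = s/(s+f): s = u·f/(1−u).
s = 0.0234 × 39.7 / (1 − 0.0234) = 0.9290 / 0.9766 ≈ 0.95% per quarter.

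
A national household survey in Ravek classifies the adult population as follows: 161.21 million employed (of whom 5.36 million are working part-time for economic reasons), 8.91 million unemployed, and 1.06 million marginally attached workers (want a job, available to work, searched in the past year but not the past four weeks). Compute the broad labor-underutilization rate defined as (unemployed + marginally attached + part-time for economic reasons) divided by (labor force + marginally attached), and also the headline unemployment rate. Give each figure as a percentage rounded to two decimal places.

Labor force = 161.21 + 8.91 = 170.12 million.
Numerator = 8.91 + 1.06 + 5.36 = 15.33 million.
Denominator = 170.12 + 1.06 = 171.18 million.
Broad rate = 15.33 / 171.18 = 8.96%.
Headline unemployment rate = 8.91 / 170.12 = 5.24%.

Broad underutilization rate ≈ 8.96%; headline unemployment rate ≈ 5.24%.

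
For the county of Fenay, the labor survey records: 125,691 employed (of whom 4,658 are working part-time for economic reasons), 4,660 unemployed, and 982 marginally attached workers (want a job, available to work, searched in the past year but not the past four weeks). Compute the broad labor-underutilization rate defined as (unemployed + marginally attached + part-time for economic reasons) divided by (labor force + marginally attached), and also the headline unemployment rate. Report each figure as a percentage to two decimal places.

Broad underutilization rate ≈ 7.84%; headline unemployment rate ≈ 3.57%.

Labor force = 125,691 + 4,660 = 130,351.
Numerator = 4,660 + 982 + 4,658 = 10,300.
Denominator = 130,351 + 982 = 131,333.
Broad rate = 10,300 / 131,333 = 7.84%.
Headline unemployment rate = 4,660 / 130,351 = 3.57%.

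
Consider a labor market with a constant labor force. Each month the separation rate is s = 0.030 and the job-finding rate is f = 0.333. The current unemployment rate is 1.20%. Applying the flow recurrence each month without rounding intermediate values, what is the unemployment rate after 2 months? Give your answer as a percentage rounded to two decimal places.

Unemployment rate after two months ≈ 5.40%.

With a fixed labor force, u_{t+1} = u_t + s·(1−u_t) − f·u_t = u_t·(1−s−f) + s.
Here 1−s−f = 0.637 and s = 0.030.
u_1 = 0.012000 × 0.637 + 0.030 = 0.037644.
u_2 = 0.037644 × 0.637 + 0.030 = 0.053979.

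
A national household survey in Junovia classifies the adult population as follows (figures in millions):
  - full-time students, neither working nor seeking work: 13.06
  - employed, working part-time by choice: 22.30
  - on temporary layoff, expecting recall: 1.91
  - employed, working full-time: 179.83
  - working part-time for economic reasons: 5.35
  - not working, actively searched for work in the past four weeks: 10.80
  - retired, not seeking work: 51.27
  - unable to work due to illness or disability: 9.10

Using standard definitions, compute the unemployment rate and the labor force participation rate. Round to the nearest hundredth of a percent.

Unemployment rate ≈ 5.77%; labor force participation rate ≈ 74.99%.

Employed = 22.30 + 179.83 + 5.35 = 207.48 million (anyone who worked, including part-time for economic reasons, counts as employed).
Unemployed = 1.91 + 10.80 = 12.71 million (jobless and actively searching, or on temporary layoff).
Labor force = 207.48 + 12.71 = 220.19 million.
Not in labor force = 13.06 + 51.27 + 9.10 = 73.43 million (those not working and not actively searching are outside the labor force).
Civilian working-age population = 220.19 + 73.43 = 293.62 million.
Unemployment rate = 12.71 / 220.19 = 5.77%.
Labor force participation rate = 220.19 / 293.62 = 74.99%.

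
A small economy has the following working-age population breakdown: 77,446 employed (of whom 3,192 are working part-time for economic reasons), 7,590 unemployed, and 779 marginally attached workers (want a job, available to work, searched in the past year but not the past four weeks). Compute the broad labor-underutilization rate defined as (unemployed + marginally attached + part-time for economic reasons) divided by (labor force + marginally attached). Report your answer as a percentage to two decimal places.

Labor force = 77,446 + 7,590 = 85,036.
Numerator = 7,590 + 779 + 3,192 = 11,561.
Denominator = 85,036 + 779 = 85,815.
Broad rate = 11,561 / 85,815 = 13.47%.

Broad underutilization rate ≈ 13.47%.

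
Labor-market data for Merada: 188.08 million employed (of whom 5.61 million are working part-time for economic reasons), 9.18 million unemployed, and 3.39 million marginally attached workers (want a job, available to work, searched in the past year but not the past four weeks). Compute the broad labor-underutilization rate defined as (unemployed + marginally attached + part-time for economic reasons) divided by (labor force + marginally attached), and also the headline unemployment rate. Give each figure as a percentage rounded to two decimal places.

Labor force = 188.08 + 9.18 = 197.26 million.
Numerator = 9.18 + 3.39 + 5.61 = 18.18 million.
Denominator = 197.26 + 3.39 = 200.65 million.
Broad rate = 18.18 / 200.65 = 9.06%.
Headline unemployment rate = 9.18 / 197.26 = 4.65%.

Broad underutilization rate ≈ 9.06%; headline unemployment rate ≈ 4.65%.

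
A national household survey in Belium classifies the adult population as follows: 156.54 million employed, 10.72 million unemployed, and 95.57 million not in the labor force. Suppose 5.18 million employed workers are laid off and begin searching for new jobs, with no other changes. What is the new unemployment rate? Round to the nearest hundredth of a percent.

New unemployment rate ≈ 9.51%.

Initially, labor force = 156.54 + 10.72 = 167.26 million, so u = 10.72/167.26 = 6.41%.
After the change, employed falls and unemployed rises by 5.18; labor force unchanged → E = 151.36, U = 15.90, labor force = 167.26 million.
New unemployment rate = 15.90 / 167.26 = 9.51%.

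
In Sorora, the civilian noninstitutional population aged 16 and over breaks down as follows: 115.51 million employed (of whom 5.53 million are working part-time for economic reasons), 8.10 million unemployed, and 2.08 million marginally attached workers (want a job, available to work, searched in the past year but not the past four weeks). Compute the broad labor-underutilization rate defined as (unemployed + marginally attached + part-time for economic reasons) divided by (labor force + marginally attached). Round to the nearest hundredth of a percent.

Labor force = 115.51 + 8.10 = 123.61 million.
Numerator = 8.10 + 2.08 + 5.53 = 15.71 million.
Denominator = 123.61 + 2.08 = 125.69 million.
Broad rate = 15.71 / 125.69 = 12.50%.

Broad underutilization rate ≈ 12.50%.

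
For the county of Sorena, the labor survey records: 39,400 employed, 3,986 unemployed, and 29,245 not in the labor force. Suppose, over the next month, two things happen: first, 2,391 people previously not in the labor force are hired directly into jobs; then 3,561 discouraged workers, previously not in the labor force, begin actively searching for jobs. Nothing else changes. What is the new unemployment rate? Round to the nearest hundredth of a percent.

New unemployment rate ≈ 15.30%.

Initially, labor force = 39,400 + 3,986 = 43,386, so u = 3,986/43,386 = 9.19%.
After the first change, employed and labor force both rise by 2,391; unemployed unchanged → E = 41,791, U = 3,986, labor force = 45,777.
After the second change, unemployed and labor force both rise by 3,561 → E = 41,791, U = 7,547, labor force = 49,338.
New unemployment rate = 7,547 / 49,338 = 15.30%.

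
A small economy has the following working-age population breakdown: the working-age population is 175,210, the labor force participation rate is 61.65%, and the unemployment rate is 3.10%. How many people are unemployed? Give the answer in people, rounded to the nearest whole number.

Labor force = 0.6165 × 175,210 = 108,017.
Unemployed = 0.0310 × 108,017 ≈ 3,349.

About 3,349 are unemployed.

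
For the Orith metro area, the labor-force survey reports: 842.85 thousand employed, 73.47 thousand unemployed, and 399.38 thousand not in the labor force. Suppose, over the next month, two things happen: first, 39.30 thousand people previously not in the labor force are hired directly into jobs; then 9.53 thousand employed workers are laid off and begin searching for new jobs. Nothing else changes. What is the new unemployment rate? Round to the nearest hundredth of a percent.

Initially, labor force = 842.85 + 73.47 = 916.32 thousand, so u = 73.47/916.32 = 8.02%.
After the first change, employed and labor force both rise by 39.30; unemployed unchanged → E = 882.15, U = 73.47, labor force = 955.62 thousand.
After the second change, employed falls and unemployed rises by 9.53; labor force unchanged → E = 872.62, U = 83.00, labor force = 955.62 thousand.
New unemployment rate = 83.00 / 955.62 = 8.69%.

New unemployment rate ≈ 8.69%.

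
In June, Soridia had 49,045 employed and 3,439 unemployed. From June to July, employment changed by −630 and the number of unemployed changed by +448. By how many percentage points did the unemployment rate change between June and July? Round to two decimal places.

June: labor force = 49,045 + 3,439 = 52,484; u = 3,439/52,484 = 6.55%.
July: labor force = 48,415 + 3,887 = 52,302; u = 3,887/52,302 = 7.43%.
Change = 7.43% − 6.55% = +0.88 pp.

The unemployment rate changed by +0.88 percentage points.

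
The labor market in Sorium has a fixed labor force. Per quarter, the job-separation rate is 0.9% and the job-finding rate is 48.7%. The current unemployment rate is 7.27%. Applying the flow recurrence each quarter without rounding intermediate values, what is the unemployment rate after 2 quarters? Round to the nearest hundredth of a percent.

With a fixed labor force, u_{t+1} = u_t + s·(1−u_t) − f·u_t = u_t·(1−s−f) + s.
Here 1−s−f = 0.504 and s = 0.009.
u_1 = 0.072700 × 0.504 + 0.009 = 0.045641.
u_2 = 0.045641 × 0.504 + 0.009 = 0.032003.

Unemployment rate after two quarters ≈ 3.20%.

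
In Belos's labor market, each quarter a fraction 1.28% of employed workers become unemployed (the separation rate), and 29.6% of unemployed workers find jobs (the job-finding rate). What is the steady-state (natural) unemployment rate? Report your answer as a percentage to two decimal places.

At steady state the flows balance: s·E = f·U, so U/(E+U) = s/(s+f).
u* = 1.28 / (1.28 + 29.6) = 1.28 / 30.88 = 4.15%.

Steady-state unemployment rate ≈ 4.15%.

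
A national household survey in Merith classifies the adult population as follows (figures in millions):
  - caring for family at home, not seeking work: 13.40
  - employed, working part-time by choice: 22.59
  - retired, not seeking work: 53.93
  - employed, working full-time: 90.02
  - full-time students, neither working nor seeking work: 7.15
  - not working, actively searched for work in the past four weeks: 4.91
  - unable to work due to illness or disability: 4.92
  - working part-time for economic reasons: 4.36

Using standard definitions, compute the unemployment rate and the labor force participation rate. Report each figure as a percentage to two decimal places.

Employed = 22.59 + 90.02 + 4.36 = 116.97 million (anyone who worked, including part-time for economic reasons, counts as employed).
Unemployed = 4.91 million.
Labor force = 116.97 + 4.91 = 121.88 million.
Not in labor force = 13.40 + 53.93 + 7.15 + 4.92 = 79.40 million (those not working and not actively searching are outside the labor force).
Civilian working-age population = 121.88 + 79.40 = 201.28 million.
Unemployment rate = 4.91 / 121.88 = 4.03%.
Labor force participation rate = 121.88 / 201.28 = 60.55%.

Unemployment rate ≈ 4.03%; labor force participation rate ≈ 60.55%.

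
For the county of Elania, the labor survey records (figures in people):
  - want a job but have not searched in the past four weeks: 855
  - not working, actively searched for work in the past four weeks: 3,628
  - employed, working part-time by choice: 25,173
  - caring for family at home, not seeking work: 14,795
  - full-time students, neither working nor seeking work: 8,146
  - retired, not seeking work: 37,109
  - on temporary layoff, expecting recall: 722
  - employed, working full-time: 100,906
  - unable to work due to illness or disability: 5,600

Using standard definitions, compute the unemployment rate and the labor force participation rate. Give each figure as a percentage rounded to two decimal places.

Unemployment rate ≈ 3.34%; labor force participation rate ≈ 66.23%.

Employed = 25,173 + 100,906 = 126,079.
Unemployed = 3,628 + 722 = 4,350 (jobless and actively searching, or on temporary layoff).
Labor force = 126,079 + 4,350 = 130,429.
Not in labor force = 855 + 14,795 + 8,146 + 37,109 + 5,600 = 66,505 (those not working and not actively searching are outside the labor force — including those who want a job but have given up searching).
Civilian working-age population = 130,429 + 66,505 = 196,934.
Unemployment rate = 4,350 / 130,429 = 3.34%.
Labor force participation rate = 130,429 / 196,934 = 66.23%.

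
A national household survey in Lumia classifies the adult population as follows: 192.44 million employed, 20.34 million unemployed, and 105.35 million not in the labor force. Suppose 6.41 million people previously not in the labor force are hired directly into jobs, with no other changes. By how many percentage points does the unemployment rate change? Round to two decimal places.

The unemployment rate changes by −0.28 percentage points.

Initially, labor force = 192.44 + 20.34 = 212.78 million, so u = 20.34/212.78 = 9.56%.
After the change, employed and labor force both rise by 6.41; unemployed unchanged → E = 198.85, U = 20.34, labor force = 219.19 million.
New unemployment rate = 20.34 / 219.19 = 9.28%.
Change = 9.28% − 9.56% = −0.28 percentage points.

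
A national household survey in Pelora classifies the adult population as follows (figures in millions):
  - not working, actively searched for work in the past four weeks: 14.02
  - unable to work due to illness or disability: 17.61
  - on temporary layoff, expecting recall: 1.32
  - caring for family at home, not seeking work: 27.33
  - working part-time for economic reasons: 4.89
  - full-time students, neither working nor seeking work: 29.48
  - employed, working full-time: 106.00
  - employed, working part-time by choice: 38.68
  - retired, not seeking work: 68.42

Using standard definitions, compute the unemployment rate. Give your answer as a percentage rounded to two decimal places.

Unemployment rate ≈ 9.30%.

Employed = 4.89 + 106.00 + 38.68 = 149.57 million (anyone who worked, including part-time for economic reasons, counts as employed).
Unemployed = 14.02 + 1.32 = 15.34 million (jobless and actively searching, or on temporary layoff).
Labor force = 149.57 + 15.34 = 164.91 million.
Unemployment rate = 15.34 / 164.91 = 9.30%.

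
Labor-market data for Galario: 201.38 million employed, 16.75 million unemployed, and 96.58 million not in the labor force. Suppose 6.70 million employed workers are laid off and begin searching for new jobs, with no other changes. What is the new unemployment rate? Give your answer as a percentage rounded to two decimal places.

New unemployment rate ≈ 10.75%.

Initially, labor force = 201.38 + 16.75 = 218.13 million, so u = 16.75/218.13 = 7.68%.
After the change, employed falls and unemployed rises by 6.70; labor force unchanged → E = 194.68, U = 23.45, labor force = 218.13 million.
New unemployment rate = 23.45 / 218.13 = 10.75%.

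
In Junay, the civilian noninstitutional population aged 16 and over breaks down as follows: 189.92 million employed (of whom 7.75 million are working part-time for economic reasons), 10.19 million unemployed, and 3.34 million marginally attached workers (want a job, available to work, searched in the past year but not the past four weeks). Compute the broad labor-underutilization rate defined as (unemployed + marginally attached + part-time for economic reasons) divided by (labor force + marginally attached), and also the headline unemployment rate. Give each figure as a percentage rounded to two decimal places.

Broad underutilization rate ≈ 10.46%; headline unemployment rate ≈ 5.09%.

Labor force = 189.92 + 10.19 = 200.11 million.
Numerator = 10.19 + 3.34 + 7.75 = 21.28 million.
Denominator = 200.11 + 3.34 = 203.45 million.
Broad rate = 21.28 / 203.45 = 10.46%.
Headline unemployment rate = 10.19 / 200.11 = 5.09%.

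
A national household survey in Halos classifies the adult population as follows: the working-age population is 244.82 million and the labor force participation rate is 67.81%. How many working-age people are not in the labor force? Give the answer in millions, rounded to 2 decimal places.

About 78.81 million are not in the labor force.

Share not in the labor force = 1 − 0.6781 = 0.3219.
Not in labor force = 0.3219 × 244.82 ≈ 78.81 million.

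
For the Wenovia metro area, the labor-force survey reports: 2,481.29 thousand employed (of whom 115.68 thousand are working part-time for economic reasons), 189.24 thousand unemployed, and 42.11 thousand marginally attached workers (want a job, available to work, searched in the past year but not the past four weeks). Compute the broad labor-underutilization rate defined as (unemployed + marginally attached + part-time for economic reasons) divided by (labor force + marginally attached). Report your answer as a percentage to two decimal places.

Labor force = 2,481.29 + 189.24 = 2,670.53 thousand.
Numerator = 189.24 + 42.11 + 115.68 = 347.03 thousand.
Denominator = 2,670.53 + 42.11 = 2,712.64 thousand.
Broad rate = 347.03 / 2,712.64 = 12.79%.

Broad underutilization rate ≈ 12.79%.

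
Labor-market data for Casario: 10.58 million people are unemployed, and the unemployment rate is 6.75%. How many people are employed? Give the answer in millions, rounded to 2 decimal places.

Labor force = U / u = 10.58 / 0.0675 ≈ 156.74 million.
Employed = labor force − unemployed = 156.74 − 10.58 = 146.16 million.

About 146.16 million are employed.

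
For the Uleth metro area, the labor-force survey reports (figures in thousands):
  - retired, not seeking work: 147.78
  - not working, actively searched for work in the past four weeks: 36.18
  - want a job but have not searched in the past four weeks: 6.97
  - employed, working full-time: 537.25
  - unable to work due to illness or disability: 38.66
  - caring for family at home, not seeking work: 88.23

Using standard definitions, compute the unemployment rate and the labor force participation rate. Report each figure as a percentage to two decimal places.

Unemployment rate ≈ 6.31%; labor force participation rate ≈ 67.06%.

Employed = 537.25 thousand.
Unemployed = 36.18 thousand.
Labor force = 537.25 + 36.18 = 573.43 thousand.
Not in labor force = 147.78 + 6.97 + 38.66 + 88.23 = 281.64 thousand (those not working and not actively searching are outside the labor force — including those who want a job but have given up searching).
Civilian working-age population = 573.43 + 281.64 = 855.07 thousand.
Unemployment rate = 36.18 / 573.43 = 6.31%.
Labor force participation rate = 573.43 / 855.07 = 67.06%.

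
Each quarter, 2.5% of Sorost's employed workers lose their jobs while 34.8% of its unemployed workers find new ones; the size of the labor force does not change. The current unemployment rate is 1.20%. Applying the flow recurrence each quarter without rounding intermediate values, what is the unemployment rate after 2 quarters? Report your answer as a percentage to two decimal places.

Unemployment rate after two quarters ≈ 4.54%.

With a fixed labor force, u_{t+1} = u_t + s·(1−u_t) − f·u_t = u_t·(1−s−f) + s.
Here 1−s−f = 0.627 and s = 0.025.
u_1 = 0.012000 × 0.627 + 0.025 = 0.032524.
u_2 = 0.032524 × 0.627 + 0.025 = 0.045393.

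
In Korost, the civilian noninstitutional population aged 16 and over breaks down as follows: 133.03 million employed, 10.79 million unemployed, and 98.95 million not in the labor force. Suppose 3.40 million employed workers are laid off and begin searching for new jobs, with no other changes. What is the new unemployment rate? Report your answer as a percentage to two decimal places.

Initially, labor force = 133.03 + 10.79 = 143.82 million, so u = 10.79/143.82 = 7.50%.
After the change, employed falls and unemployed rises by 3.40; labor force unchanged → E = 129.63, U = 14.19, labor force = 143.82 million.
New unemployment rate = 14.19 / 143.82 = 9.87%.

New unemployment rate ≈ 9.87%.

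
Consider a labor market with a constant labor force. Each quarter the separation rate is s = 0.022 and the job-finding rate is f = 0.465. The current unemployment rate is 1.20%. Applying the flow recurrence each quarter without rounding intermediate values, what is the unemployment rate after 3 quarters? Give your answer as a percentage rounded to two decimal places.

Unemployment rate after three quarters ≈ 4.07%.

With a fixed labor force, u_{t+1} = u_t + s·(1−u_t) − f·u_t = u_t·(1−s−f) + s.
Here 1−s−f = 0.513 and s = 0.022.
u_1 = 0.012000 × 0.513 + 0.022 = 0.028156.
u_2 = 0.028156 × 0.513 + 0.022 = 0.036444.
u_3 = 0.036444 × 0.513 + 0.022 = 0.040696.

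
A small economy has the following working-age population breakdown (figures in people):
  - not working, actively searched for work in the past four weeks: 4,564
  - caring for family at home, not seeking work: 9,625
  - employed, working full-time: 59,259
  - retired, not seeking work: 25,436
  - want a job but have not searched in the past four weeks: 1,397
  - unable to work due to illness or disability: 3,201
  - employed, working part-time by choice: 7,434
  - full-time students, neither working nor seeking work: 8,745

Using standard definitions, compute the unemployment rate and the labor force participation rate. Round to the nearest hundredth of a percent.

Unemployment rate ≈ 6.40%; labor force participation rate ≈ 59.55%.

Employed = 59,259 + 7,434 = 66,693.
Unemployed = 4,564.
Labor force = 66,693 + 4,564 = 71,257.
Not in labor force = 9,625 + 25,436 + 1,397 + 3,201 + 8,745 = 48,404 (those not working and not actively searching are outside the labor force — including those who want a job but have given up searching).
Civilian working-age population = 71,257 + 48,404 = 119,661.
Unemployment rate = 4,564 / 71,257 = 6.40%.
Labor force participation rate = 71,257 / 119,661 = 59.55%.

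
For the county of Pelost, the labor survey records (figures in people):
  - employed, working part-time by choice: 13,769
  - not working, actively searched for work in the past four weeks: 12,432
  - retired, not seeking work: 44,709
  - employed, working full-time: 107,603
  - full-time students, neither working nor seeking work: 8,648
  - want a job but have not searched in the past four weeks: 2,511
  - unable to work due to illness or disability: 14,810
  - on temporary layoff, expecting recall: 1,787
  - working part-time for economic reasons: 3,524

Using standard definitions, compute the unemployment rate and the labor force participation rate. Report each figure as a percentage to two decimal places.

Employed = 13,769 + 107,603 + 3,524 = 124,896 (anyone who worked, including part-time for economic reasons, counts as employed).
Unemployed = 12,432 + 1,787 = 14,219 (jobless and actively searching, or on temporary layoff).
Labor force = 124,896 + 14,219 = 139,115.
Not in labor force = 44,709 + 8,648 + 2,511 + 14,810 = 70,678 (those not working and not actively searching are outside the labor force — including those who want a job but have given up searching).
Civilian working-age population = 139,115 + 70,678 = 209,793.
Unemployment rate = 14,219 / 139,115 = 10.22%.
Labor force participation rate = 139,115 / 209,793 = 66.31%.

Unemployment rate ≈ 10.22%; labor force participation rate ≈ 66.31%.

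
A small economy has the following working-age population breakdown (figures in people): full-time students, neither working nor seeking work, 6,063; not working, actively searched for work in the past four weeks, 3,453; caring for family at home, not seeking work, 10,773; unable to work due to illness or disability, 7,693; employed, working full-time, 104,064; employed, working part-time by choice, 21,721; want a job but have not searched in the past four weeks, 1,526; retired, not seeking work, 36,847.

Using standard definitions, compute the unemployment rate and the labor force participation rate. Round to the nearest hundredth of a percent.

Unemployment rate ≈ 2.67%; labor force participation rate ≈ 67.26%.

Employed = 104,064 + 21,721 = 125,785.
Unemployed = 3,453.
Labor force = 125,785 + 3,453 = 129,238.
Not in labor force = 6,063 + 10,773 + 7,693 + 1,526 + 36,847 = 62,902 (those not working and not actively searching are outside the labor force — including those who want a job but have given up searching).
Civilian working-age population = 129,238 + 62,902 = 192,140.
Unemployment rate = 3,453 / 129,238 = 2.67%.
Labor force participation rate = 129,238 / 192,140 = 67.26%.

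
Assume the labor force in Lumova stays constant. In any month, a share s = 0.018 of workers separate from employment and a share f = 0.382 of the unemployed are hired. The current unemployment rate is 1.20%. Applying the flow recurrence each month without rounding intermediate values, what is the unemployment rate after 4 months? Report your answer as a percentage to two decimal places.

With a fixed labor force, u_{t+1} = u_t + s·(1−u_t) − f·u_t = u_t·(1−s−f) + s.
Here 1−s−f = 0.600 and s = 0.018.
u_1 = 0.012000 × 0.600 + 0.018 = 0.025200.
u_2 = 0.025200 × 0.600 + 0.018 = 0.033120.
u_3 = 0.033120 × 0.600 + 0.018 = 0.037872.
u_4 = 0.037872 × 0.600 + 0.018 = 0.040723.

Unemployment rate after four months ≈ 4.07%.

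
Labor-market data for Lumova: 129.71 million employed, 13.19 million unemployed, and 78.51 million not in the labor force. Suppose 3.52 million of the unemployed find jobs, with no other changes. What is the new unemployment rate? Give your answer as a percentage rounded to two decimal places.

Initially, labor force = 129.71 + 13.19 = 142.90 million, so u = 13.19/142.90 = 9.23%.
After the change, unemployed falls and employed rises by 3.52; labor force unchanged → E = 133.23, U = 9.67, labor force = 142.90 million.
New unemployment rate = 9.67 / 142.90 = 6.77%.

New unemployment rate ≈ 6.77%.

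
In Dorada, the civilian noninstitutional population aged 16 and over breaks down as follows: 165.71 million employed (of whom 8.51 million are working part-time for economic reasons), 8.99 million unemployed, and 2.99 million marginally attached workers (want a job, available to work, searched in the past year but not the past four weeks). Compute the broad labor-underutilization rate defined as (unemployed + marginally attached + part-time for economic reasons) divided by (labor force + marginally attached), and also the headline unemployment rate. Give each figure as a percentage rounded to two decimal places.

Labor force = 165.71 + 8.99 = 174.70 million.
Numerator = 8.99 + 2.99 + 8.51 = 20.49 million.
Denominator = 174.70 + 2.99 = 177.69 million.
Broad rate = 20.49 / 177.69 = 11.53%.
Headline unemployment rate = 8.99 / 174.70 = 5.15%.

Broad underutilization rate ≈ 11.53%; headline unemployment rate ≈ 5.15%.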